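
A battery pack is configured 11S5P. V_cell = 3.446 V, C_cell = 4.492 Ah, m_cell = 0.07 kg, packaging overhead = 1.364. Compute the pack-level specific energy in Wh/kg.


Step 1: V_pack = 11 * 3.446 = 37.906 V
Step 2: C_pack = 5 * 4.492 = 22.46 Ah
Step 3: E_pack = V_pack * C_pack = 37.906 * 22.46 = 851.37 Wh
Step 4: m_pack = 11 * 5 * 0.07 * 1.364 = 5.2514 kg
Step 5: ED = E_pack / m_pack = 851.37 / 5.2514 = 162.1 Wh/kg

162.1 Wh/kg


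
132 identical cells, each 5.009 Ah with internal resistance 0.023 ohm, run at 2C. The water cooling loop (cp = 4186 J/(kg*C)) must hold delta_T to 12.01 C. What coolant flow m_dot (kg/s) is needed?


Step 1: I = 2 * 5.009 = 10.018 A
Step 2: Q_cell = I^2 * R = 10.018^2 * 0.023 = 2.3083 W
Step 3: Q_total = 132 * 2.3083 = 304.7 W
Step 4: m_dot = Q_total / (cp * dT) = 304.7 / (4186 * 12.01) = 0.006061 kg/s

0.006061 kg/s


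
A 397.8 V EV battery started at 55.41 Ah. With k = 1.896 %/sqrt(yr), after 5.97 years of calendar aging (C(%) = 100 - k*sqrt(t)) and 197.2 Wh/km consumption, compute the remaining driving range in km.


Step 1: capacity retention = 100 - 1.896 * sqrt(5.97) = 100 - 1.896 * 2.4434 = 95.367%
Step 2: C_now = 55.41 * 95.367/100 = 52.843 Ah
Step 3: E_pack = V * C_now = 397.8 * 52.843 = 21021 Wh
Step 4: range = E_pack / consumption = 21021 / 197.2 = 106.6 km

106.6 km


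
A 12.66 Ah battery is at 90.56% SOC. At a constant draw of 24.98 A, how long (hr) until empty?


Step 1: remaining = SOC/100 * C_total = 90.56/100 * 12.66 = 11.465 Ah
Step 2: t = remaining / I = 11.465 / 24.98 = 0.4590 hr

0.4590 hr


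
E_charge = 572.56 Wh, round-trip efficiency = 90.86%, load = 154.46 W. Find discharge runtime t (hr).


Step 1: E_discharge = eta/100 * E_charge = 90.86/100 * 572.56 = 520.23 Wh
Step 2: t = E_discharge / P = 520.23 / 154.46 = 3.368 hr

3.368 hr


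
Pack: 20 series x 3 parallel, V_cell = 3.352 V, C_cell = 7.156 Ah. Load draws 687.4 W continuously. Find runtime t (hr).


Step 1: E_pack = Ns * V_cell * Np * C_cell = 20 * 3.352 * 3 * 7.156 = 1439.2 Wh
Step 2: t = E_pack / P = 1439.2 / 687.4 = 2.094 hr

2.094 hr


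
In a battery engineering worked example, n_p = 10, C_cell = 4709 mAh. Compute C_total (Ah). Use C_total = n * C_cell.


Convert: C_cell = 4709 mAh = 4.709 Ah
C_total = 10 * 4.709 = 47.09 Ah

47.09 Ah


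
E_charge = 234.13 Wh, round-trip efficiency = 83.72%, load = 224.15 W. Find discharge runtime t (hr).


Step 1: E_discharge = eta/100 * E_charge = 83.72/100 * 234.13 = 196.01 Wh
Step 2: t = E_discharge / P = 196.01 / 224.15 = 0.8745 hr

0.8745 hr


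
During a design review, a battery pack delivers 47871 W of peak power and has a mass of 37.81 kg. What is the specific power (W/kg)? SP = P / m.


SP = P / m = 47871 / 37.81 = 1266 W/kg

1266 W/kg


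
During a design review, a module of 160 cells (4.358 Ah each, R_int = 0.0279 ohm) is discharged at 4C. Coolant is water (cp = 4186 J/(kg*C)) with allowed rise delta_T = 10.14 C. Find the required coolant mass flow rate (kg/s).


Step 1: I = 4 * 4.358 = 17.432 A
Step 2: Q_cell = I^2 * R = 17.432^2 * 0.0279 = 8.4781 W
Step 3: Q_total = 160 * 8.4781 = 1356.5 W
Step 4: m_dot = Q_total / (cp * dT) = 1356.5 / (4186 * 10.14) = 0.03196 kg/s

0.03196 kg/s


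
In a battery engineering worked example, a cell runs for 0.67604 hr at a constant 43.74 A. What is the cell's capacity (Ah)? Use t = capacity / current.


C = I * t = 43.74 * 0.67604 = 29.57 Ah

29.57 Ah


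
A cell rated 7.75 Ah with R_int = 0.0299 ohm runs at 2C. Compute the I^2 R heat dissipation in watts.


Step 1: I = C_rate * capacity = 2 * 7.75 = 15.5 A
Step 2: Q = I^2 * R = 15.5^2 * 0.0299 = 240.25 * 0.0299 = 7.183 W

7.183 W


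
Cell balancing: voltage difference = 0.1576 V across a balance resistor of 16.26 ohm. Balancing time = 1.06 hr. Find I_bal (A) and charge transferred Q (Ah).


I_bal = dV / R = 0.1576 / 16.26 = 0.0096925 A
Q = I_bal * t = 0.0096925 * 1.06 = 0.01027 Ah

I=0.0096925 A, Q=0.01027 Ah


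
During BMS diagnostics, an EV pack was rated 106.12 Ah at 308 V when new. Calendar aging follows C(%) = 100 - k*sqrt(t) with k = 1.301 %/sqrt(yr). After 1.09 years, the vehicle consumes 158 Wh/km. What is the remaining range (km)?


Step 1: capacity retention = 100 - 1.301 * sqrt(1.09) = 100 - 1.301 * 1.044 = 98.642%
Step 2: C_now = 106.12 * 98.642/100 = 104.68 Ah
Step 3: E_pack = V * C_now = 308 * 104.68 = 32241 Wh
Step 4: range = E_pack / consumption = 32241 / 158 = 204.1 km

204.1 km


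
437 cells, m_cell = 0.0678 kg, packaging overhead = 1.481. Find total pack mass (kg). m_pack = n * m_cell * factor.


Cell mass sum = 437 * 0.0678 = 29.629 kg
With overhead 1.481: m_pack = 29.629 * 1.481 = 43.88 kg

43.88 kg


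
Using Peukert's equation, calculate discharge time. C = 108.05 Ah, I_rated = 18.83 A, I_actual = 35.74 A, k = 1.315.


Step 1: t_rated = C / I_rated = 108.05 / 18.83 = 5.7382 hr
Step 2: ratio = 18.83 / 35.74 = 0.52686
Step 3: ratio^k = 0.52686^1.315 = 0.43056
Step 4: t = t_rated * ratio^k = 5.7382 * 0.43056 = 2.471 hr

2.471 hr


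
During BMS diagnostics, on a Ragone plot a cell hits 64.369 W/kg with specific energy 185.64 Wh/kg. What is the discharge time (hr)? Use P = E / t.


t = E / P = 185.64 / 64.369 = 2.884 hr

2.884 hr


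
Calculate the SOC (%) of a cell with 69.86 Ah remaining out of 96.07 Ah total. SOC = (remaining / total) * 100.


SOC = (remaining / total) * 100 = (69.86 / 96.07) * 100 = 72.72%

72.72%


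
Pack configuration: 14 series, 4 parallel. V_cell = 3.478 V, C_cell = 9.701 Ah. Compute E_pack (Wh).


E = Ns * Vcell * Np * Ccell = 14 * 3.478 * 4 * 9.701 = 1889 Wh

1889 Wh


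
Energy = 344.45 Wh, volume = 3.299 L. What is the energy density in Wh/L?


Volumetric ED = 344.45 Wh / 3.299 L = 104.4 Wh/L

104.4 Wh/L


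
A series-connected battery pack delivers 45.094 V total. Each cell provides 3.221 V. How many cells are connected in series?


n = V_pack / V_cell = 45.094 / 3.221 = 14

14


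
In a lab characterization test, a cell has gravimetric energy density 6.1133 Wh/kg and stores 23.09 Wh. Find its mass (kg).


m = E / ED = 23.09 / 6.1133 = 3.777 kg

3.777 kg


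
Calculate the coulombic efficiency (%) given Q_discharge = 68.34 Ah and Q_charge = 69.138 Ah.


Coulombic efficiency = 68.34/69.138 * 100% = 98.85%

98.85%


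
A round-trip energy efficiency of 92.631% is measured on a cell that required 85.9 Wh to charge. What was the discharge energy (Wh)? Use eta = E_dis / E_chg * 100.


E_dis = eta/100 * E_chg = 92.631/100 * 85.9 = 79.57 Wh

79.57 Wh


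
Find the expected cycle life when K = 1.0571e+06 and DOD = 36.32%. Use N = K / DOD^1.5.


Step 1: DOD^1.5 = 36.32^1.5 = 218.89
Step 2: N = 1.0571e+06 / 218.89 = 4829 cycles

4829 cycles


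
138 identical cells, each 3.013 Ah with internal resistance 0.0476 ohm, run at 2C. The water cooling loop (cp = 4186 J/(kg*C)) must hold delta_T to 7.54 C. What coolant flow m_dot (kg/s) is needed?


Step 1: I = 2 * 3.013 = 6.026 A
Step 2: Q_cell = I^2 * R = 6.026^2 * 0.0476 = 1.7285 W
Step 3: Q_total = 138 * 1.7285 = 238.53 W
Step 4: m_dot = Q_total / (cp * dT) = 238.53 / (4186 * 7.54) = 0.007557 kg/s

0.007557 kg/s


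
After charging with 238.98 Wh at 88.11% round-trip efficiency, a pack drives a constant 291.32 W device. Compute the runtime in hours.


Step 1: E_discharge = eta/100 * E_charge = 88.11/100 * 238.98 = 210.57 Wh
Step 2: t = E_discharge / P = 210.57 / 291.32 = 0.7228 hr

0.7228 hr


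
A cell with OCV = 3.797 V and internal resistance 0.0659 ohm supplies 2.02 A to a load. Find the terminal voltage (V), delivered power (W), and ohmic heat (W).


Step 1: V_terminal = OCV - I*R = 3.797 - 2.02 * 0.0659 = 3.6639 V
Step 2: P_out = V_terminal * I = 3.6639 * 2.02 = 7.401 W
Step 3: Q = I^2 * R = 2.02^2 * 0.0659 = 0.2689 W

V=3.6639 V, P=7.401 W, Q=0.2689 W


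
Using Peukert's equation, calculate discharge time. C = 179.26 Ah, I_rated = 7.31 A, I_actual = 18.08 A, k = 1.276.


t_rated = C / I_rated = 179.26 / 7.31 = 24.523 hr
(I_rated/I)^k = (0.40431)^1.276 = 0.3149
t = t_rated * (I_rated/I)^k = 24.523 * 0.3149 = 7.722 hr

7.722 hr


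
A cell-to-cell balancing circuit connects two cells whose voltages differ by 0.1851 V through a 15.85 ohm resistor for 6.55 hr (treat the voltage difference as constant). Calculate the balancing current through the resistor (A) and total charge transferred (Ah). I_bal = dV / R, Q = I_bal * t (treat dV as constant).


First, Ohm's law: I_bal = 0.1851 V / 15.85 ohm = 0.011678 A
Then Q = I * t = 0.011678 A * 6.55 hr = 0.07649 Ah

I=0.011678 A, Q=0.07649 Ah


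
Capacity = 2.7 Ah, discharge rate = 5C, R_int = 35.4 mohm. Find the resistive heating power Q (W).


Convert: R = 35.4 mohm = 0.0354 ohm
Step 1: I = C_rate * capacity = 5 * 2.7 = 13.5 A
Step 2: Q = I^2 * R = 13.5^2 * 0.0354 = 182.25 * 0.0354 = 6.452 W

6.452 W


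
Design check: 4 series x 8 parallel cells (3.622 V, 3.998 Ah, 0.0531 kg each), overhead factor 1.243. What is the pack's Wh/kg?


Step 1: V_pack = 4 * 3.622 = 14.488 V
Step 2: C_pack = 8 * 3.998 = 31.984 Ah
Step 3: E_pack = V_pack * C_pack = 14.488 * 31.984 = 463.38 Wh
Step 4: m_pack = 4 * 8 * 0.0531 * 1.243 = 2.1121 kg
Step 5: ED = E_pack / m_pack = 463.38 / 2.1121 = 219.4 Wh/kg

219.4 Wh/kg


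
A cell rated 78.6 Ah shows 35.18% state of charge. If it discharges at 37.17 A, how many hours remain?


Step 1: remaining = SOC/100 * C_total = 35.18/100 * 78.6 = 27.651 Ah
Step 2: t = remaining / I = 27.651 / 37.17 = 0.7439 hr

0.7439 hr


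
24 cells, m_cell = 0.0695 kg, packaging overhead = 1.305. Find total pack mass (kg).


m_pack = n * m_cell * overhead = 24 * 0.0695 * 1.305 = 2.177 kg

2.177 kg


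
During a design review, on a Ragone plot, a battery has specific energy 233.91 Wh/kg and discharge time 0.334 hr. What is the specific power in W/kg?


Specific power = 233.91 Wh/kg / 0.334 hr = 700.3 W/kg

700.3 W/kg


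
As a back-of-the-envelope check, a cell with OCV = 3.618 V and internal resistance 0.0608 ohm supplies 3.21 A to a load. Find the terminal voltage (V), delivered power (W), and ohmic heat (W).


Step 1: V_terminal = OCV - I*R = 3.618 - 3.21 * 0.0608 = 3.4228 V
Step 2: P_out = V_terminal * I = 3.4228 * 3.21 = 10.99 W
Step 3: Q = I^2 * R = 3.21^2 * 0.0608 = 0.6265 W

V=3.4228 V, P=10.99 W, Q=0.6265 W


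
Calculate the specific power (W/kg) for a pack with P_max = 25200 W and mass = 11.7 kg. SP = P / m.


Specific power = 25200 W / 11.7 kg = 2154 W/kg

2154 W/kg


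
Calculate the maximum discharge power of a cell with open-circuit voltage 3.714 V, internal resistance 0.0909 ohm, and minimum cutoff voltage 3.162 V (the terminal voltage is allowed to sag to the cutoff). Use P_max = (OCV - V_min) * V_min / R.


P_max = (OCV - V_min) * V_min / R = (3.714 - 3.162) * 3.162 / 0.0909 = 0.552 * 3.162 / 0.0909 = 19.20 W

19.20 W


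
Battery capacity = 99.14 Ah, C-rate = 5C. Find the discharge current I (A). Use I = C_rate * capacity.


At 5C: I = 5 * 99.14 Ah = 495.7 A

495.7 A


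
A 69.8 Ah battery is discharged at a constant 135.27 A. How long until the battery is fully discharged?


t = capacity / current = 69.8 / 135.27 = 0.5160 hr

0.5160 hr


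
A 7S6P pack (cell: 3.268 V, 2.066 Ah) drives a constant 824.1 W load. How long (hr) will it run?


Step 1: E_pack = Ns * V_cell * Np * C_cell = 7 * 3.268 * 6 * 2.066 = 283.57 Wh
Step 2: t = E_pack / P = 283.57 / 824.1 = 0.3441 hr

0.3441 hr


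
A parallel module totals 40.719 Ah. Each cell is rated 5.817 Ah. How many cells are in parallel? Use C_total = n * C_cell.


n = C_total / C_cell = 40.719 / 5.817 = 7

7


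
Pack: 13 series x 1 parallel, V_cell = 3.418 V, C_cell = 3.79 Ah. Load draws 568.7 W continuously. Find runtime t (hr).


Step 1: E_pack = Ns * V_cell * Np * C_cell = 13 * 3.418 * 1 * 3.79 = 168.4 Wh
Step 2: t = E_pack / P = 168.4 / 568.7 = 0.2961 hr

0.2961 hr


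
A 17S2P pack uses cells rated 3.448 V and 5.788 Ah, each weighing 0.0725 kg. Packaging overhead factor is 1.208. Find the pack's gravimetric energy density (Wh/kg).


Step 1: V_pack = 17 * 3.448 = 58.616 V
Step 2: C_pack = 2 * 5.788 = 11.576 Ah
Step 3: E_pack = V_pack * C_pack = 58.616 * 11.576 = 678.54 Wh
Step 4: m_pack = 17 * 2 * 0.0725 * 1.208 = 2.9777 kg
Step 5: ED = E_pack / m_pack = 678.54 / 2.9777 = 227.9 Wh/kg

227.9 Wh/kg


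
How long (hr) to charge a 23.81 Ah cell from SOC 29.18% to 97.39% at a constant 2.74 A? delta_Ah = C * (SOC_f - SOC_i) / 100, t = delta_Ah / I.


Step 1: dSOC = 97.39% - 29.18% = 68.21%
Step 2: delta_Ah = 23.81 * 68.21 / 100 = 16.241 Ah
Step 3: t = 16.241 / 2.74 = 5.927 hr

5.927 hr


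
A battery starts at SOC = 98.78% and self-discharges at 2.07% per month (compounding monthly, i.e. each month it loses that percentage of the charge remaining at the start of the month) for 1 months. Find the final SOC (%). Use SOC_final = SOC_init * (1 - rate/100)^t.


decay = (1 - 2.07/100)^1 = 0.9793
SOC_final = 98.78 * 0.9793 = 96.74%

96.74%


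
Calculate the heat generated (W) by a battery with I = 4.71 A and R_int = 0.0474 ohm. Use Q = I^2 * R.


Q = I^2 * R = 4.71^2 * 0.0474 = 1.052 W

1.052 W


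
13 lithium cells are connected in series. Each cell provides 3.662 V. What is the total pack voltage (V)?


With 13 cells in series at 3.662 V each, V_pack = 47.606 V

47.606 V


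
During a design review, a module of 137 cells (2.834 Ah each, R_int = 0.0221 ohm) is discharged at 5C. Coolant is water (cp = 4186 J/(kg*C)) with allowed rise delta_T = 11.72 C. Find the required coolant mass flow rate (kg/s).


Step 1: I = 5 * 2.834 = 14.17 A
Step 2: Q_cell = I^2 * R = 14.17^2 * 0.0221 = 4.4374 W
Step 3: Q_total = 137 * 4.4374 = 607.92 W
Step 4: m_dot = Q_total / (cp * dT) = 607.92 / (4186 * 11.72) = 0.01239 kg/s

0.01239 kg/s


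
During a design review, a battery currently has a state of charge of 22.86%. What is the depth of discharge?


Complement of SOC: DOD = 100% - 22.86% = 77.14%

77.14%


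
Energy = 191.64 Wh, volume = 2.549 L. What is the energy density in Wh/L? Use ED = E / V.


Volumetric ED = 191.64 Wh / 2.549 L = 75.18 Wh/L

75.18 Wh/L


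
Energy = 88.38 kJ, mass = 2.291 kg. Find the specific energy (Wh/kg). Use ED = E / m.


Convert: E = 88.38 kJ = 24.55 Wh
ED = E / m = 24.55 / 2.291 = 10.72 Wh/kg

10.72 Wh/kg


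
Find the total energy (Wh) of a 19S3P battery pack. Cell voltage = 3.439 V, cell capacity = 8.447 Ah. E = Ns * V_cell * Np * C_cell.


E = Ns * Vcell * Np * Ccell = 19 * 3.439 * 3 * 8.447 = 1656 Wh

1656 Wh


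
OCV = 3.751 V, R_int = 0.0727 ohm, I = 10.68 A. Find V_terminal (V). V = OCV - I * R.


V = OCV - I*R = 3.751 - 10.68 * 0.0727 = 2.975 V

2.975 V


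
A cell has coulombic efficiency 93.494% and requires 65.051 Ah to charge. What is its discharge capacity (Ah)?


Q_dis = eta/100 * Q_chg = 93.494/100 * 65.051 = 60.82 Ah

60.82 Ah


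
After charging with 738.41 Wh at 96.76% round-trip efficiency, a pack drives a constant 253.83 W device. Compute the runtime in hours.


Step 1: E_discharge = eta/100 * E_charge = 96.76/100 * 738.41 = 714.49 Wh
Step 2: t = E_discharge / P = 714.49 / 253.83 = 2.815 hr

2.815 hr


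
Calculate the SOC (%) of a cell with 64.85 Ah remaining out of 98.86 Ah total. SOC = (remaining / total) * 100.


SOC = (remaining / total) * 100 = (64.85 / 98.86) * 100 = 65.60%

65.60%


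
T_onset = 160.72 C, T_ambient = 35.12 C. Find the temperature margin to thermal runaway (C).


margin = T_onset - T_ambient = 160.72 - 35.12 = 125.6 C

125.6 C


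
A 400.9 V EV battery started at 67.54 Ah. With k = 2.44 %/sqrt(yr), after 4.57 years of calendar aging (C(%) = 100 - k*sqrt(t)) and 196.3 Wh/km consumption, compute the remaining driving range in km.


Step 1: capacity retention = 100 - 2.44 * sqrt(4.57) = 100 - 2.44 * 2.1378 = 94.784%
Step 2: C_now = 67.54 * 94.784/100 = 64.017 Ah
Step 3: E_pack = V * C_now = 400.9 * 64.017 = 25664 Wh
Step 4: range = E_pack / consumption = 25664 / 196.3 = 130.7 km

130.7 km


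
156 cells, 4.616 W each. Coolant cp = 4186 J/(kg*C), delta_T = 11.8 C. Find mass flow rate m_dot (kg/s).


Q_total = 156 * 4.616 = 720.1 W
m_dot = Q_total / (cp * dT) = 720.1 / (4186 * 11.8) = 0.01458 kg/s

0.01458 kg/s


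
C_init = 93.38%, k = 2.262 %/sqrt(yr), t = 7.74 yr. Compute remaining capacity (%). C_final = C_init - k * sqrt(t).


sqrt(t) = sqrt(7.74) = 2.7821
C_final = 93.38 - 2.262 * 2.7821 = 87.09%

87.09%


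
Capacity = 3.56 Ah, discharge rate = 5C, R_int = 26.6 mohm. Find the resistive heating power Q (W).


Convert: R = 26.6 mohm = 0.0266 ohm
Step 1: I = C_rate * capacity = 5 * 3.56 = 17.8 A
Step 2: Q = I^2 * R = 17.8^2 * 0.0266 = 316.84 * 0.0266 = 8.428 W

8.428 W


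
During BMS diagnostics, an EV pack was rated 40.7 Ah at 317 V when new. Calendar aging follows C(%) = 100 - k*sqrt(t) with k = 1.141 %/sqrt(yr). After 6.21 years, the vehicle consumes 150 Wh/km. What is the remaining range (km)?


Step 1: capacity retention = 100 - 1.141 * sqrt(6.21) = 100 - 1.141 * 2.492 = 97.157%
Step 2: C_now = 40.7 * 97.157/100 = 39.543 Ah
Step 3: E_pack = V * C_now = 317 * 39.543 = 12535 Wh
Step 4: range = E_pack / consumption = 12535 / 150 = 83.57 km

83.57 km


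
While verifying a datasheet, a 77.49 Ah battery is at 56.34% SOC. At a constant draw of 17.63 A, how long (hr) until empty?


Step 1: remaining = SOC/100 * C_total = 56.34/100 * 77.49 = 43.658 Ah
Step 2: t = remaining / I = 43.658 / 17.63 = 2.476 hr

2.476 hr


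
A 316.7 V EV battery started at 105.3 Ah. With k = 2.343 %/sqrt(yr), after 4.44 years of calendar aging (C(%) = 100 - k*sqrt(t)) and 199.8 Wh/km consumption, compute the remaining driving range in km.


Step 1: capacity retention = 100 - 2.343 * sqrt(4.44) = 100 - 2.343 * 2.1071 = 95.063%
Step 2: C_now = 105.3 * 95.063/100 = 100.1 Ah
Step 3: E_pack = V * C_now = 316.7 * 100.1 = 31702 Wh
Step 4: range = E_pack / consumption = 31702 / 199.8 = 158.7 km

158.7 km


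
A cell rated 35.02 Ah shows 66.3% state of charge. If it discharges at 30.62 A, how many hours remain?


Step 1: remaining = SOC/100 * C_total = 66.3/100 * 35.02 = 23.218 Ah
Step 2: t = remaining / I = 23.218 / 30.62 = 0.7583 hr

0.7583 hr


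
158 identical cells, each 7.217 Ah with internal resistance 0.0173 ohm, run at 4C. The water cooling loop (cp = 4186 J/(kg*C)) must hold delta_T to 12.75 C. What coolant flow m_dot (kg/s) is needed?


Step 1: I = 4 * 7.217 = 28.868 A
Step 2: Q_cell = I^2 * R = 28.868^2 * 0.0173 = 14.417 W
Step 3: Q_total = 158 * 14.417 = 2277.9 W
Step 4: m_dot = Q_total / (cp * dT) = 2277.9 / (4186 * 12.75) = 0.04268 kg/s

0.04268 kg/s


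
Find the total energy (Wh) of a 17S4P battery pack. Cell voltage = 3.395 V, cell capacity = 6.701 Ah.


V_pack = 17 * 3.395 = 57.715 V
C_pack = 4 * 6.701 = 26.804 Ah
E = V_pack * C_pack = 57.715 * 26.804 = 1547 Wh

1547 Wh


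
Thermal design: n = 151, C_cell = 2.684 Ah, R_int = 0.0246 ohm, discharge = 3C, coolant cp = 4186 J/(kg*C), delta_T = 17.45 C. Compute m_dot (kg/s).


Step 1: I = 3 * 2.684 = 8.052 A
Step 2: Q_cell = I^2 * R = 8.052^2 * 0.0246 = 1.5949 W
Step 3: Q_total = 151 * 1.5949 = 240.83 W
Step 4: m_dot = Q_total / (cp * dT) = 240.83 / (4186 * 17.45) = 0.003297 kg/s

0.003297 kg/s


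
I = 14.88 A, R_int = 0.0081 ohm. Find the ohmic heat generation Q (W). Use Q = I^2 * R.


Q = I^2 * R = 14.88^2 * 0.0081 = 1.793 W

1.793 W


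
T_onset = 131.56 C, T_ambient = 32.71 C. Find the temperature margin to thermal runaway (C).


Safety margin = 131.56 C - 32.71 C = 98.85 C

98.85 C


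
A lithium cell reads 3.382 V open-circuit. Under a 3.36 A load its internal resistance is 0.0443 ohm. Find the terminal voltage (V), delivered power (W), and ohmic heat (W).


Step 1: V_terminal = OCV - I*R = 3.382 - 3.36 * 0.0443 = 3.2332 V
Step 2: P_out = V_terminal * I = 3.2332 * 3.36 = 10.86 W
Step 3: Q = I^2 * R = 3.36^2 * 0.0443 = 0.5001 W

V=3.2332 V, P=10.86 W, Q=0.5001 W


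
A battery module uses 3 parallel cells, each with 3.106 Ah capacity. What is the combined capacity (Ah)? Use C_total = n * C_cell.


Parallel capacities add: 3 * 3.106 Ah = 9.318 Ah

9.318 Ah


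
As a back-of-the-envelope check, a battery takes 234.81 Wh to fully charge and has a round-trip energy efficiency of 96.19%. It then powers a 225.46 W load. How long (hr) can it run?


Step 1: E_discharge = eta/100 * E_charge = 96.19/100 * 234.81 = 225.86 Wh
Step 2: t = E_discharge / P = 225.86 / 225.46 = 1.002 hr

1.002 hr


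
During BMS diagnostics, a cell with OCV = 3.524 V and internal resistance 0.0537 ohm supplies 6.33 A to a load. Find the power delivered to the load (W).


Step 1: V_terminal = OCV - I*R = 3.524 - 6.33 * 0.0537 = 3.1841 V
Step 2: P_out = V_terminal * I = 3.1841 * 6.33 = 20.16 W

20.16 W


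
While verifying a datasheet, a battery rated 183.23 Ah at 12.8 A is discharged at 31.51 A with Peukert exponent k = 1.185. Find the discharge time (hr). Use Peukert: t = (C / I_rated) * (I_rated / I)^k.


Step 1: t_rated = C / I_rated = 183.23 / 12.8 = 14.315 hr
Step 2: ratio = 12.8 / 31.51 = 0.40622
Step 3: ratio^k = 0.40622^1.185 = 0.34386
Step 4: t = t_rated * ratio^k = 14.315 * 0.34386 = 4.922 hr

4.922 hr


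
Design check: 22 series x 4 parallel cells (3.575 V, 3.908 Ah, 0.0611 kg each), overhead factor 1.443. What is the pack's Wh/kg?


Step 1: V_pack = 22 * 3.575 = 78.65 V
Step 2: C_pack = 4 * 3.908 = 15.632 Ah
Step 3: E_pack = V_pack * C_pack = 78.65 * 15.632 = 1229.5 Wh
Step 4: m_pack = 22 * 4 * 0.0611 * 1.443 = 7.7587 kg
Step 5: ED = E_pack / m_pack = 1229.5 / 7.7587 = 158.5 Wh/kg

158.5 Wh/kg


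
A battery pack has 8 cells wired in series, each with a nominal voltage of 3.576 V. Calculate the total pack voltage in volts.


V_pack = n * V_cell = 8 * 3.576 = 28.608 V

28.608 V


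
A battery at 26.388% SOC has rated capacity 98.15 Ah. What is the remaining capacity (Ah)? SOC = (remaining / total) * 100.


remaining = SOC / 100 * total = 26.388 / 100 * 98.15 = 25.90 Ah

25.90 Ah


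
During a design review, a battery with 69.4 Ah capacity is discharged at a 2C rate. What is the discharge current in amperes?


I = C_rate * capacity = 2 * 69.4 = 138.8 A

138.8 A


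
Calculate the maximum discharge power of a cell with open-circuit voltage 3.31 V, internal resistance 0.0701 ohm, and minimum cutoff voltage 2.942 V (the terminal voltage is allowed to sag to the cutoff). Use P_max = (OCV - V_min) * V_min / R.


P_max = (OCV - V_min) * V_min / R = (3.31 - 2.942) * 2.942 / 0.0701 = 0.368 * 2.942 / 0.0701 = 15.44 W

15.44 W


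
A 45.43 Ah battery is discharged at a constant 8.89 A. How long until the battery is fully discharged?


Runtime = 45.43 Ah / 8.89 A = 5.110 hr

5.110 hr


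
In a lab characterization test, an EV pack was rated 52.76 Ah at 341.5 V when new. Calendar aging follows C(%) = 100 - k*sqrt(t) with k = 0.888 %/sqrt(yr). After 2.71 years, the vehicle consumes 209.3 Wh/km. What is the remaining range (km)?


Step 1: capacity retention = 100 - 0.888 * sqrt(2.71) = 100 - 0.888 * 1.6462 = 98.538%
Step 2: C_now = 52.76 * 98.538/100 = 51.989 Ah
Step 3: E_pack = V * C_now = 341.5 * 51.989 = 17754 Wh
Step 4: range = E_pack / consumption = 17754 / 209.3 = 84.83 km

84.83 km


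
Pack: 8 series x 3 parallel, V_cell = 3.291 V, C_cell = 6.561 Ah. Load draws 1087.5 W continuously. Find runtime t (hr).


Step 1: E_pack = Ns * V_cell * Np * C_cell = 8 * 3.291 * 3 * 6.561 = 518.21 Wh
Step 2: t = E_pack / P = 518.21 / 1087.5 = 0.4765 hr

0.4765 hr


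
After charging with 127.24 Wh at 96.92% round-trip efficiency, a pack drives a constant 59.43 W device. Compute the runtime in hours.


Step 1: E_discharge = eta/100 * E_charge = 96.92/100 * 127.24 = 123.32 Wh
Step 2: t = E_discharge / P = 123.32 / 59.43 = 2.075 hr

2.075 hr


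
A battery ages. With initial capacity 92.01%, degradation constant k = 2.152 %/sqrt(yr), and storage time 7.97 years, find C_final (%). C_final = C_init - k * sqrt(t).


sqrt(t) = sqrt(7.97) = 2.8231
C_final = 92.01 - 2.152 * 2.8231 = 85.93%

85.93%


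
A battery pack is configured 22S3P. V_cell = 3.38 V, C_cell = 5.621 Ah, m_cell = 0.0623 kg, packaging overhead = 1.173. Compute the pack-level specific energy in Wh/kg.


Step 1: V_pack = 22 * 3.38 = 74.36 V
Step 2: C_pack = 3 * 5.621 = 16.863 Ah
Step 3: E_pack = V_pack * C_pack = 74.36 * 16.863 = 1253.9 Wh
Step 4: m_pack = 22 * 3 * 0.0623 * 1.173 = 4.8231 kg
Step 5: ED = E_pack / m_pack = 1253.9 / 4.8231 = 260.0 Wh/kg

260.0 Wh/kg


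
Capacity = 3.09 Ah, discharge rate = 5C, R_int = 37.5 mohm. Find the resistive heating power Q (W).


Convert: R = 37.5 mohm = 0.0375 ohm
Step 1: I = C_rate * capacity = 5 * 3.09 = 15.45 A
Step 2: Q = I^2 * R = 15.45^2 * 0.0375 = 238.7 * 0.0375 = 8.951 W

8.951 W


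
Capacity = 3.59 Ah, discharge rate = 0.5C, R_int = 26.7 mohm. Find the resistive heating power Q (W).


Convert: R = 26.7 mohm = 0.0267 ohm
Step 1: I = C_rate * capacity = 0.5 * 3.59 = 1.795 A
Step 2: Q = I^2 * R = 1.795^2 * 0.0267 = 3.222 * 0.0267 = 0.08603 W

0.08603 W


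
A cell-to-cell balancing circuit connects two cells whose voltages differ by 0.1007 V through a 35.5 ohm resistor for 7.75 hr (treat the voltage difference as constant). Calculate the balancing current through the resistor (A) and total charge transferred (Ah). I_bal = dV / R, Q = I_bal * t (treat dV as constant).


I_bal = dV / R = 0.1007 / 35.5 = 0.0028366 A
Q = I_bal * t = 0.0028366 * 7.75 = 0.02198 Ah

I=0.0028366 A, Q=0.02198 Ah


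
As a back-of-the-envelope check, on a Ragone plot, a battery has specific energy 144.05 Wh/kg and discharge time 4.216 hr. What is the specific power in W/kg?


Specific power = 144.05 Wh/kg / 4.216 hr = 34.17 W/kg

34.17 W/kg


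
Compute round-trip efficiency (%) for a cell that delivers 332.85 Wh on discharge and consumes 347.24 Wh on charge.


Round-trip efficiency = 332.85/347.24 * 100% = 95.86%

95.86%


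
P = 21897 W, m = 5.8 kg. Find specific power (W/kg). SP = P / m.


SP = P / m = 21897 / 5.8 = 3775 W/kg

3775 W/kg


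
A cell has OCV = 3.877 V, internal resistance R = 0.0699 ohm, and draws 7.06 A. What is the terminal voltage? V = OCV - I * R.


V = OCV - I*R = 3.877 - 7.06 * 0.0699 = 3.384 V

3.384 V


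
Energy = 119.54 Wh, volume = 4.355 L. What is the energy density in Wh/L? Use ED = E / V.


ED = E / V = 119.54 / 4.355 = 27.45 Wh/L

27.45 Wh/L


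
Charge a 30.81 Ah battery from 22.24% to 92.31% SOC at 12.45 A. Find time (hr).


Step 1: dSOC = 92.31% - 22.24% = 70.07%
Step 2: delta_Ah = 30.81 * 70.07 / 100 = 21.589 Ah
Step 3: t = 21.589 / 12.45 = 1.734 hr

1.734 hr


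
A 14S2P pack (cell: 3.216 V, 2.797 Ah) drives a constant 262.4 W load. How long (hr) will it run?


Step 1: E_pack = Ns * V_cell * Np * C_cell = 14 * 3.216 * 2 * 2.797 = 251.86 Wh
Step 2: t = E_pack / P = 251.86 / 262.4 = 0.9598 hr

0.9598 hr


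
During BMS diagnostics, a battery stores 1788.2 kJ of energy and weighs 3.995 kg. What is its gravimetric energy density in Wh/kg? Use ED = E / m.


Convert: E = 1788.2 kJ = 496.72 Wh
ED = E / m = 496.72 / 3.995 = 124.3 Wh/kg

124.3 Wh/kg


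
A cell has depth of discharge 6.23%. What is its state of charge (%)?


SOC = 100 - DOD = 100 - 6.23 = 93.77%

93.77%


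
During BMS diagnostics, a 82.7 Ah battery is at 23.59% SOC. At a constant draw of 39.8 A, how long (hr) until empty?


Step 1: remaining = SOC/100 * C_total = 23.59/100 * 82.7 = 19.509 Ah
Step 2: t = remaining / I = 19.509 / 39.8 = 0.4902 hr

0.4902 hr


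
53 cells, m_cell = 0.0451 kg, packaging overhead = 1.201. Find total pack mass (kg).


Cell mass sum = 53 * 0.0451 = 2.3903 kg
With overhead 1.201: m_pack = 2.3903 * 1.201 = 2.871 kg

2.871 kg


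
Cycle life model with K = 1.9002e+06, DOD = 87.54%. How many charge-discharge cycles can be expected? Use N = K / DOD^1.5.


Step 1: DOD^1.5 = 87.54^1.5 = 819.05
Step 2: N = 1.9002e+06 / 819.05 = 2320 cycles

2320 cycles


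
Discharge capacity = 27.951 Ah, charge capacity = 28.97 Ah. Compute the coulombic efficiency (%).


eta_c = Q_dis / Q_chg * 100 = 27.951 / 28.97 * 100 = 96.48%

96.48%


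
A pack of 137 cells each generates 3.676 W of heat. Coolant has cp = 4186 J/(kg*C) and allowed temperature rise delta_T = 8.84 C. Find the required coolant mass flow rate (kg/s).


Step 1: Total heat Q = 137 * 3.676 W = 503.61 W
Step 2: denom = cp * dT = 4186 * 8.84 = 37004
Step 3: m_dot = 503.61 / 37004 = 0.01361 kg/s

0.01361 kg/s


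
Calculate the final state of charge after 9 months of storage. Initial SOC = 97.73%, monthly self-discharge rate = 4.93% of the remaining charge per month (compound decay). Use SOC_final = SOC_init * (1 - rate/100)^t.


Monthly retention factor = 1 - 4.93/100 = 0.9507
Over 9 months: factor^9 = 0.63444
SOC_final = 97.73 * 0.63444 = 62.00%

62.00%


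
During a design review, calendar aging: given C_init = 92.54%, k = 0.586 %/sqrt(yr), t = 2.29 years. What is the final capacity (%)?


sqrt(t) = sqrt(2.29) = 1.5133
C_final = 92.54 - 0.586 * 1.5133 = 91.65%

91.65%


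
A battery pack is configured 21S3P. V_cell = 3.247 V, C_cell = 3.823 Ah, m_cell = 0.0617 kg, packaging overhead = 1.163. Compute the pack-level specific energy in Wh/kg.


Step 1: V_pack = 21 * 3.247 = 68.187 V
Step 2: C_pack = 3 * 3.823 = 11.469 Ah
Step 3: E_pack = V_pack * C_pack = 68.187 * 11.469 = 782.04 Wh
Step 4: m_pack = 21 * 3 * 0.0617 * 1.163 = 4.5207 kg
Step 5: ED = E_pack / m_pack = 782.04 / 4.5207 = 173.0 Wh/kg

173.0 Wh/kg


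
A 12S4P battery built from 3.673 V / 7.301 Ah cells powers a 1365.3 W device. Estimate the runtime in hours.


Step 1: E_pack = Ns * V_cell * Np * C_cell = 12 * 3.673 * 4 * 7.301 = 1287.2 Wh
Step 2: t = E_pack / P = 1287.2 / 1365.3 = 0.9428 hr

0.9428 hr


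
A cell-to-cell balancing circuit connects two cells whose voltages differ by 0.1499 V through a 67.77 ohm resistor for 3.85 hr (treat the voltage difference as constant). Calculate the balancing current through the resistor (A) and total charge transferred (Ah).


I_bal = dV / R = 0.1499 / 67.77 = 0.0022119 A
Q = I_bal * t = 0.0022119 * 3.85 = 0.008516 Ah

I=0.0022119 A, Q=0.008516 Ah


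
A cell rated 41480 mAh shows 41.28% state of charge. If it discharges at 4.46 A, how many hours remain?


Convert: C_total = 41480 mAh = 41.48 Ah
Step 1: remaining = SOC/100 * C_total = 41.28/100 * 41.48 = 17.123 Ah
Step 2: t = remaining / I = 17.123 / 4.46 = 3.839 hr

3.839 hr


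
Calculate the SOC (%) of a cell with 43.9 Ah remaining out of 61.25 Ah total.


SOC% = 43.9 / 61.25 * 100 = 71.67%

71.67%


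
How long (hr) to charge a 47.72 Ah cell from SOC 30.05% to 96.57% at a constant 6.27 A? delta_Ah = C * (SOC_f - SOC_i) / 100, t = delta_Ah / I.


delta_Ah = 47.72 * (96.57 - 30.05) / 100 = 31.743 Ah
t = delta_Ah / I = 31.743 / 6.27 = 5.063 hr

5.063 hr


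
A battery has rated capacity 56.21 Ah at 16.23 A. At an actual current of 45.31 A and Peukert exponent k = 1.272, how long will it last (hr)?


t_rated = C / I_rated = 56.21 / 16.23 = 3.4633 hr
(I_rated/I)^k = (0.3582)^1.272 = 0.27092
t = t_rated * (I_rated/I)^k = 3.4633 * 0.27092 = 0.9383 hr

0.9383 hr


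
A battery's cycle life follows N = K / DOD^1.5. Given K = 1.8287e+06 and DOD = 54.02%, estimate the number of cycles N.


Step 1: DOD^1.5 = 54.02^1.5 = 397.04
Step 2: N = 1.8287e+06 / 397.04 = 4606 cycles

4606 cycles


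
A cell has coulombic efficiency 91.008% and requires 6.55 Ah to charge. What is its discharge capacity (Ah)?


Q_dis = eta/100 * Q_chg = 91.008/100 * 6.55 = 5.961 Ah

5.961 Ah


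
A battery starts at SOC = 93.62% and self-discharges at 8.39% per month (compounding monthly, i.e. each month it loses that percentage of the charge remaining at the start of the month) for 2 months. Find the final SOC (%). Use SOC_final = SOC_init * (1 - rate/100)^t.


decay = (1 - 8.39/100)^2 = 0.83924
SOC_final = 93.62 * 0.83924 = 78.57%

78.57%


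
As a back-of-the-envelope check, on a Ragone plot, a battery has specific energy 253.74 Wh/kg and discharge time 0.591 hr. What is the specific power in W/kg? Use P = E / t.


Specific power = 253.74 Wh/kg / 0.591 hr = 429.3 W/kg

429.3 W/kg


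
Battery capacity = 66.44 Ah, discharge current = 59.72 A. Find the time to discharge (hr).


t = capacity / current = 66.44 / 59.72 = 1.113 hr

1.113 hr


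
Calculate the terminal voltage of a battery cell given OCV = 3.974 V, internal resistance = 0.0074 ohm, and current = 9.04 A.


V = OCV - I*R = 3.974 - 9.04 * 0.0074 = 3.907 V

3.907 V


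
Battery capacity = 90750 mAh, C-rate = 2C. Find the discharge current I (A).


Convert: capacity = 90750 mAh = 90.75 Ah
At 2C: I = 2 * 90.75 Ah = 181.5 A

181.5 A


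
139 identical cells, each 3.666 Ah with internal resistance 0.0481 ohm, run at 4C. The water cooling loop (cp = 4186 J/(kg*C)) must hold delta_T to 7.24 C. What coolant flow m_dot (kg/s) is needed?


Step 1: I = 4 * 3.666 = 14.664 A
Step 2: Q_cell = I^2 * R = 14.664^2 * 0.0481 = 10.343 W
Step 3: Q_total = 139 * 10.343 = 1437.7 W
Step 4: m_dot = Q_total / (cp * dT) = 1437.7 / (4186 * 7.24) = 0.04744 kg/s

0.04744 kg/s


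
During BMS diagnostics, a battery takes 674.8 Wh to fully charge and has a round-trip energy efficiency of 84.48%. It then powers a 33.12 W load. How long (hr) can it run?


Step 1: E_discharge = eta/100 * E_charge = 84.48/100 * 674.8 = 570.07 Wh
Step 2: t = E_discharge / P = 570.07 / 33.12 = 17.21 hr

17.21 hr


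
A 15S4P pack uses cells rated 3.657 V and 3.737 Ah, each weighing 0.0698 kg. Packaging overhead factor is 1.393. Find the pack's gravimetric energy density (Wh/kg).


Step 1: V_pack = 15 * 3.657 = 54.855 V
Step 2: C_pack = 4 * 3.737 = 14.948 Ah
Step 3: E_pack = V_pack * C_pack = 54.855 * 14.948 = 819.97 Wh
Step 4: m_pack = 15 * 4 * 0.0698 * 1.393 = 5.8339 kg
Step 5: ED = E_pack / m_pack = 819.97 / 5.8339 = 140.6 Wh/kg

140.6 Wh/kg


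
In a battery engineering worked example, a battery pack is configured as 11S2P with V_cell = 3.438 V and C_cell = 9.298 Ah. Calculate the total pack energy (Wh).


E = Ns * Vcell * Np * Ccell = 11 * 3.438 * 2 * 9.298 = 703.3 Wh

703.3 Wh


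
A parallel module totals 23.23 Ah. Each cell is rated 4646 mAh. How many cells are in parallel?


Convert: C_cell = 4646 mAh = 4.646 Ah
n = C_total / C_cell = 23.23 / 4.646 = 5

5


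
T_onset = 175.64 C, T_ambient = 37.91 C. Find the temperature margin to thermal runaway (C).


Safety margin = 175.64 C - 37.91 C = 137.73 C

137.73 C


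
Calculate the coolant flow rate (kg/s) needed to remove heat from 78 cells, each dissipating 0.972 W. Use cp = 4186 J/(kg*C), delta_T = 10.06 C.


Step 1: Total heat Q = 78 * 0.972 W = 75.816 W
Step 2: denom = cp * dT = 4186 * 10.06 = 42111
Step 3: m_dot = 75.816 / 42111 = 0.001800 kg/s

0.001800 kg/s


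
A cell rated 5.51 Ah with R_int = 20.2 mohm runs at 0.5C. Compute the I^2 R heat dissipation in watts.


Convert: R = 20.2 mohm = 0.0202 ohm
Step 1: I = C_rate * capacity = 0.5 * 5.51 = 2.755 A
Step 2: Q = I^2 * R = 2.755^2 * 0.0202 = 7.59 * 0.0202 = 0.1533 W

0.1533 W


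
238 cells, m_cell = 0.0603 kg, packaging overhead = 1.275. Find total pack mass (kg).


Cell mass sum = 238 * 0.0603 = 14.351 kg
With overhead 1.275: m_pack = 14.351 * 1.275 = 18.30 kg

18.30 kg


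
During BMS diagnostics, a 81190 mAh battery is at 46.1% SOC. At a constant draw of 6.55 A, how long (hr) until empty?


Convert: C_total = 81190 mAh = 81.19 Ah
Step 1: remaining = SOC/100 * C_total = 46.1/100 * 81.19 = 37.429 Ah
Step 2: t = remaining / I = 37.429 / 6.55 = 5.714 hr

5.714 hr


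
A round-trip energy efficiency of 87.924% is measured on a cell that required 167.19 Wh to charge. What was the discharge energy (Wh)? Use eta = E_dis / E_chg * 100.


E_dis = eta/100 * E_chg = 87.924/100 * 167.19 = 147.0 Wh

147.0 Wh


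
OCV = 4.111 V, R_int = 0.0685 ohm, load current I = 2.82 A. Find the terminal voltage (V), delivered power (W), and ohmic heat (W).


Step 1: V_terminal = OCV - I*R = 4.111 - 2.82 * 0.0685 = 3.9178 V
Step 2: P_out = V_terminal * I = 3.9178 * 2.82 = 11.05 W
Step 3: Q = I^2 * R = 2.82^2 * 0.0685 = 0.5447 W

V=3.9178 V, P=11.05 W, Q=0.5447 W


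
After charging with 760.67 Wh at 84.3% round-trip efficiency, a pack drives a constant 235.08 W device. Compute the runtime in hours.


Step 1: E_discharge = eta/100 * E_charge = 84.3/100 * 760.67 = 641.24 Wh
Step 2: t = E_discharge / P = 641.24 / 235.08 = 2.728 hr

2.728 hr


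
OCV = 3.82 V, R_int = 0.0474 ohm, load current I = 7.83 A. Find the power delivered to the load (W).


Step 1: V_terminal = OCV - I*R = 3.82 - 7.83 * 0.0474 = 3.4489 V
Step 2: P_out = V_terminal * I = 3.4489 * 7.83 = 27.00 W

27.00 W


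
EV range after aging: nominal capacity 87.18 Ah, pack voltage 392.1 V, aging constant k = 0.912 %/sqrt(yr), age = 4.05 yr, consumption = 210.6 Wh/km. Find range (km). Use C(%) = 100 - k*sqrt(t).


Step 1: capacity retention = 100 - 0.912 * sqrt(4.05) = 100 - 0.912 * 2.0125 = 98.165%
Step 2: C_now = 87.18 * 98.165/100 = 85.58 Ah
Step 3: E_pack = V * C_now = 392.1 * 85.58 = 33556 Wh
Step 4: range = E_pack / consumption = 33556 / 210.6 = 159.3 km

159.3 km


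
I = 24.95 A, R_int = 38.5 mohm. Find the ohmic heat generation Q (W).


Convert: R = 38.5 mohm = 0.0385 ohm
I^2 = 622.5
Q = 622.5 * 0.0385 = 23.97 W

23.97 W


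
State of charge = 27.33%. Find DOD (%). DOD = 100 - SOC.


DOD = 100 - SOC = 100 - 27.33 = 72.67%

72.67%


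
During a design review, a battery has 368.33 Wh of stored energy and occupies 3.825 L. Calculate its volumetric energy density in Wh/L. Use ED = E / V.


Volumetric ED = 368.33 Wh / 3.825 L = 96.30 Wh/L

96.30 Wh/L


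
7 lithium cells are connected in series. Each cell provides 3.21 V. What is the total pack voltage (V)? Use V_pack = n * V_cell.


Series voltages add: 7 * 3.21 V = 22.47 V

22.47 V


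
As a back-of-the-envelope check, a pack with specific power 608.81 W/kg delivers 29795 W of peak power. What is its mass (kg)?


m = P / SP = 29795 / 608.81 = 48.94 kg

48.94 kg


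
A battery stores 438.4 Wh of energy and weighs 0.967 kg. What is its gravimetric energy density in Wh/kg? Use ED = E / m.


Specific energy = 438.4 Wh / 0.967 kg = 453.4 Wh/kg

453.4 Wh/kg


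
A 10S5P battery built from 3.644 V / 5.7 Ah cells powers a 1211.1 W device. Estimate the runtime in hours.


Step 1: E_pack = Ns * V_cell * Np * C_cell = 10 * 3.644 * 5 * 5.7 = 1038.5 Wh
Step 2: t = E_pack / P = 1038.5 / 1211.1 = 0.8575 hr

0.8575 hr


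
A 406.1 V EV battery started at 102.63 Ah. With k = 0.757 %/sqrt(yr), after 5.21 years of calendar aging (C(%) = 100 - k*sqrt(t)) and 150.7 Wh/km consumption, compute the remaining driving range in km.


Step 1: capacity retention = 100 - 0.757 * sqrt(5.21) = 100 - 0.757 * 2.2825 = 98.272%
Step 2: C_now = 102.63 * 98.272/100 = 100.86 Ah
Step 3: E_pack = V * C_now = 406.1 * 100.86 = 40959 Wh
Step 4: range = E_pack / consumption = 40959 / 150.7 = 271.8 km

271.8 km


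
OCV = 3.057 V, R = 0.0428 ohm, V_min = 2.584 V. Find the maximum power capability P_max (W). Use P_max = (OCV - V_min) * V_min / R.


P_max = (OCV - V_min) * V_min / R = (3.057 - 2.584) * 2.584 / 0.0428 = 0.473 * 2.584 / 0.0428 = 28.56 W

28.56 W


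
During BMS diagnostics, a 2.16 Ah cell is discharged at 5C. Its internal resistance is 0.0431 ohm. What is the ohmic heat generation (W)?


Step 1: I = C_rate * capacity = 5 * 2.16 = 10.8 A
Step 2: Q = I^2 * R = 10.8^2 * 0.0431 = 116.64 * 0.0431 = 5.027 W

5.027 W


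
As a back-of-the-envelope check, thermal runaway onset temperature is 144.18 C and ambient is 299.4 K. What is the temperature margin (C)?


Convert: T_ambient = 299.4 K = 26.25 C
margin = 144.18 - 26.25 = 117.93 C

117.93 C
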